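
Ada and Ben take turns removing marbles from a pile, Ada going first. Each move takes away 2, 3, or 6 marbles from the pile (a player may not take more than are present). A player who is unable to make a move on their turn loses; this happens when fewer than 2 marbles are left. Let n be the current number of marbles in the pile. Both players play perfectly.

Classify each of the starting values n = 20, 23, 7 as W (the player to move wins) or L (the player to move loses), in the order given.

20: W, 23: L, 7: W

Label each position W (a win for the player to move) or L (a loss). A position with no legal move is L; any other position is W exactly when some move reaches an L, and L when every move reaches a W.
n=0: no move → L
n=1: no move → L
n=2: W (go to 0, an L position)
n=3: W (go to 1, an L position)
n=4: W (go to 1, an L position)
n=5: L (options 3(W), 2(W) are all W)
n=6: W (go to 0, an L position)
n=7: W (go to 5, an L position)
n=8: W (go to 5, an L position)
n=9: L (options 7(W), 6(W), 3(W) are all W)
n=10: L (options 8(W), 7(W), 4(W) are all W)
n=11: W (go to 9, an L position)
n=12: W (go to 10, an L position)
n=13: W (go to 10, an L position)
n=14: L (options 12(W), 11(W), 8(W) are all W)
n=15: W (go to 9, an L position)
n=16: W (go to 14, an L position)
n=17: W (go to 14, an L position)
n=18: L (options 16(W), 15(W), 12(W) are all W)
n=19: L (options 17(W), 16(W), 13(W) are all W)
n=20: W (go to 18, an L position)
n=21: W (go to 19, an L position)
n=22: W (go to 19, an L position)
n=23: L (options 21(W), 20(W), 17(W) are all W)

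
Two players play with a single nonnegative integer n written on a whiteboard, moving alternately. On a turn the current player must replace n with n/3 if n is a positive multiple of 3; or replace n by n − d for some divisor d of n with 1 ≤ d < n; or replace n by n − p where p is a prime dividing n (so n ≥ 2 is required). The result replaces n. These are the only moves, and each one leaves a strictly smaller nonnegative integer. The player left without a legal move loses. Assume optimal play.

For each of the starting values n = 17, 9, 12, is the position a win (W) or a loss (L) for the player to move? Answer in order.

17: W, 9: L, 12: W

Positions with no move are L. A position that does have a move is losing for the player to move precisely when every available move leads to a winning position for the opponent. Fill in the labels:
n=0: no move → L
n=1: no move → L
n=2: can move to 0, which is L ⇒ W
n=3: can move to 0, which is L ⇒ W
n=4: moves to 2(W), 3(W); every one is W ⇒ L
n=5: can move to 0, which is L ⇒ W
n=6: can move to 4, which is L ⇒ W
n=7: can move to 0, which is L ⇒ W
n=8: can move to 4, which is L ⇒ W
n=9: moves to 3(W), 6(W), 8(W); every one is W ⇒ L
n=10: can move to 9, which is L ⇒ W
n=11: can move to 0, which is L ⇒ W
n=12: can move to 4, which is L ⇒ W
n=13: can move to 0, which is L ⇒ W
n=14: moves to 7(W), 12(W), 13(W); every one is W ⇒ L
n=15: can move to 14, which is L ⇒ W
n=16: can move to 14, which is L ⇒ W
n=17: can move to 0, which is L ⇒ W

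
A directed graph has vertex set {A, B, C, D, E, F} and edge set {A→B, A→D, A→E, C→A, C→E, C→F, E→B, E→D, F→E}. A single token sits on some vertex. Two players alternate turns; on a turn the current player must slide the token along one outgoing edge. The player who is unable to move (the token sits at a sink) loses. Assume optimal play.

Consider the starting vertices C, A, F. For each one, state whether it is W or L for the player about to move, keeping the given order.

Work bottom-up. With no move the player to move loses. Otherwise the position is W if at least one move leads to an L position for the opponent, and L if every move leads to a W.
Every edge goes from a vertex to one that appears earlier in the order D, B, E, A, F, C, so processing vertices in that order labels each vertex after all of its successors.
D: no outgoing edge → L
B: no outgoing edge → L
E: can move to B, which is L ⇒ W
A: can move to B, which is L ⇒ W
F: the only move is to E(W), a W ⇒ L
C: can move to F, which is L ⇒ W

C: W, A: W, F: L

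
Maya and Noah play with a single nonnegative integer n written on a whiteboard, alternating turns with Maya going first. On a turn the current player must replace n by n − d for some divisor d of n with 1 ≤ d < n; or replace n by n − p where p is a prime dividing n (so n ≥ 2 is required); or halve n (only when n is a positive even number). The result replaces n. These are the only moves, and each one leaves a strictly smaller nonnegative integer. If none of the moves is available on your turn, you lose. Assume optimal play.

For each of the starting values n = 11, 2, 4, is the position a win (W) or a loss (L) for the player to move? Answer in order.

11: W, 2: W, 4: L

Positions with no move are L. A position that does have a move is losing for the player to move precisely when every available move leads to a winning position for the opponent. Fill in the labels:
n=0: no move → L
n=1: no move → L
n=2: →0(L), so W
n=3: →0(L), so W
n=4: →2(W), 3(W) — all W, so L
n=5: →0(L), so W
n=6: →4(L), so W
n=7: →0(L), so W
n=8: →4(L), so W
n=9: →6(W), 8(W) — all W, so L
n=10: →9(L), so W
n=11: →0(L), so W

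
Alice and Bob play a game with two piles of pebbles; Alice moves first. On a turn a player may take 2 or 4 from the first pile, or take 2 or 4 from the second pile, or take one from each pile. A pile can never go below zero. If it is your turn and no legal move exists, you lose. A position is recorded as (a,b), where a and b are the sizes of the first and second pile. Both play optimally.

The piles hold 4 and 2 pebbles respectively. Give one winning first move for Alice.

Move to (2,2).

Positions with no move are L. A position that does have a move is losing for the player to move precisely when every available move leads to a winning position for the opponent. Fill in the labels:
No move ever increases a pile, so every position that can arise here has a ≤ 4 and b ≤ 2; it is enough to label the cells with 0 ≤ a ≤ 4 and 0 ≤ b ≤ 2.
Every move lowers a or b (never raises either), so fill the grid row by row in increasing a, and left to right within a row: each cell's successors are then already labelled.
      b=0  b=1  b=2
a=0:    L    L    W
a=1:    L    W    W
a=2:    W    W    L
a=3:    W    L    L
a=4:    W    W    W
Cells with no legal move (terminal, hence L): (0,0), (0,1), (1,0).
The remaining L cells, each justified by listing all of its moves:
(2,2): moves to (0,2)(W), (2,0)(W), (1,1)(W); every one is W ⇒ L
(3,1): moves to (1,1)(W), (2,0)(W); every one is W ⇒ L
(3,2): moves to (1,2)(W), (3,0)(W), (2,1)(W); every one is W ⇒ L
Every other cell has at least one move into one of the L cells above, so it is W.
From (4,2), the L positions reachable in one move are: (2,2), (3,1). Any move reaching one of these is winning.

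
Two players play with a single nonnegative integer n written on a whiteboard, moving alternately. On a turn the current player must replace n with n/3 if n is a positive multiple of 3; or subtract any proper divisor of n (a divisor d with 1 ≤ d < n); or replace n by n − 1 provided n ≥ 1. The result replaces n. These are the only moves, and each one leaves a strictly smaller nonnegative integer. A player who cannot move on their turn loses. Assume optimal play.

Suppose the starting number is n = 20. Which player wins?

Build the W/L table. Terminal = L. A non-terminal position is W if it has a move to some L; otherwise it is L.
n=0: no move → L
n=1: reaches L-position 0 → W
n=2: only reaches 1(W), which is W → L
n=3: reaches L-position 2 → W
n=4: reaches L-position 2 → W
n=5: only reaches 4(W), which is W → L
n=6: reaches L-position 2 → W
n=7: only reaches 6(W), which is W → L
n=8: reaches L-position 7 → W
n=9: only reaches 3(W), 6(W), 8(W), all W → L
n=10: reaches L-position 5 → W
n=11: only reaches 10(W), which is W → L
n=12: reaches L-position 9 → W
n=13: only reaches 12(W), which is W → L
n=14: reaches L-position 7 → W
n=15: reaches L-position 5 → W
n=16: only reaches 8(W), 12(W), 14(W), 15(W), all W → L
n=17: reaches L-position 16 → W
n=18: reaches L-position 9 → W
n=19: only reaches 18(W), which is W → L
n=20: reaches L-position 16 → W
From 20 the player to move can move to 16, reaching an L position.

The first player wins.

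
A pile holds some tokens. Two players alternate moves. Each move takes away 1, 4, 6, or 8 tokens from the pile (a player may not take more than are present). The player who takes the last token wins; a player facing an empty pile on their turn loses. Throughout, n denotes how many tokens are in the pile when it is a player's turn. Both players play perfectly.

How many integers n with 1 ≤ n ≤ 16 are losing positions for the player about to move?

Use the standard recursion: the mover loses at a terminal position; elsewhere, the mover wins exactly when some move hands the opponent an L position.
n=0: no move → L
n=1: reaches L-position 0 → W
n=2: only reaches 1(W), which is W → L
n=3: reaches L-position 2 → W
n=4: reaches L-position 0 → W
n=5: only reaches 4(W), 1(W), all W → L
n=6: reaches L-position 5 → W
n=7: only reaches 6(W), 3(W), 1(W), all W → L
n=8: reaches L-position 7 → W
n=9: reaches L-position 5 → W
n=10: reaches L-position 2 → W
n=11: reaches L-position 7 → W
n=12: only reaches 11(W), 8(W), 6(W), 4(W), all W → L
n=13: reaches L-position 12 → W
n=14: only reaches 13(W), 10(W), 8(W), 6(W), all W → L
n=15: reaches L-position 14 → W
n=16: reaches L-position 12 → W
L entries with 1 ≤ n ≤ 16 (n=0 is outside the asked range and is not counted): n = 2, 5, 7, 12, 14; that makes 5.

5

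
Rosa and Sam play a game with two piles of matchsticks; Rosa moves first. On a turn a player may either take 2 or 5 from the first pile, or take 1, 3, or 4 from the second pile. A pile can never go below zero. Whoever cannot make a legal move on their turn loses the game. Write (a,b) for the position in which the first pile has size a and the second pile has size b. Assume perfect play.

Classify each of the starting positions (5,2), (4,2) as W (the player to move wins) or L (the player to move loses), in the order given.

(5,2): W, (4,2): L

Use the standard recursion: the mover loses at a terminal position; elsewhere, the mover wins exactly when some move hands the opponent an L position.
No move ever increases a pile, so every position that can arise here has a ≤ 5 and b ≤ 2; it is enough to label the cells with 0 ≤ a ≤ 5 and 0 ≤ b ≤ 2.
Every move lowers a or b (never raises either), so fill the grid row by row in increasing a, and left to right within a row: each cell's successors are then already labelled.
      b=0  b=1  b=2
a=0:    L    W    L
a=1:    L    W    L
a=2:    W    L    W
a=3:    W    L    W
a=4:    L    W    L
a=5:    W    W    W
Cells with no legal move (terminal, hence L): (0,0), (1,0).
The remaining L cells, each justified by listing all of its moves:
(0,2): L (sole option (0,1)(W) is W)
(1,2): L (sole option (1,1)(W) is W)
(2,1): L (options (0,1)(W), (2,0)(W) are all W)
(3,1): L (options (1,1)(W), (3,0)(W) are all W)
(4,0): L (sole option (2,0)(W) is W)
(4,2): L (options (2,2)(W), (4,1)(W) are all W)
Every other cell has at least one move into one of the L cells above, so it is W.
(5,2): the move to (0,2) reaches an L cell, so W
(4,2): one of the L cells justified above, so L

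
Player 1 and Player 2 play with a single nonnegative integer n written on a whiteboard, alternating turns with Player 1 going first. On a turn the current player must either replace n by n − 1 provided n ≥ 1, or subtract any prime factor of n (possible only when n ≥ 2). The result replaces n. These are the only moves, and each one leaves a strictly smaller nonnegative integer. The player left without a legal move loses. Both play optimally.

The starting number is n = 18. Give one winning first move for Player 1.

Label each position W (a win for the player to move) or L (a loss). A position with no legal move is L; any other position is W exactly when some move reaches an L, and L when every move reaches a W.
n=0: no move → L
n=1: can move to 0, which is L ⇒ W
n=2: can move to 0, which is L ⇒ W
n=3: can move to 0, which is L ⇒ W
n=4: moves to 2(W), 3(W); every one is W ⇒ L
n=5: can move to 0, which is L ⇒ W
n=6: can move to 4, which is L ⇒ W
n=7: can move to 0, which is L ⇒ W
n=8: moves to 6(W), 7(W); every one is W ⇒ L
n=9: can move to 8, which is L ⇒ W
n=10: can move to 8, which is L ⇒ W
n=11: can move to 0, which is L ⇒ W
n=12: moves to 9(W), 10(W), 11(W); every one is W ⇒ L
n=13: can move to 0, which is L ⇒ W
n=14: can move to 12, which is L ⇒ W
n=15: can move to 12, which is L ⇒ W
n=16: moves to 14(W), 15(W); every one is W ⇒ L
n=17: can move to 0, which is L ⇒ W
n=18: can move to 16, which is L ⇒ W
From 18, the L positions reachable in one move are: 16.

Move to 16.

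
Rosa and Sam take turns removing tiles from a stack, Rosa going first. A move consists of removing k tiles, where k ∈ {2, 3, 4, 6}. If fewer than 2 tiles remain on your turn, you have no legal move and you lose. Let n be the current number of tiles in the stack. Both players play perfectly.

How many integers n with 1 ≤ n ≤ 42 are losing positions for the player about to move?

Compute win/loss labels from the base case upward. A position with no move is L. Any other position is W if it can reach an L in one move, else L.
n=0: no move → L
n=1: no move → L
n=2: W (go to 0, an L position)
n=3: W (go to 1, an L position)
n=4: W (go to 1, an L position)
n=5: W (go to 1, an L position)
n=6: W (go to 0, an L position)
n=7: W (go to 1, an L position)
n=8: L (options 6(W), 5(W), 4(W), 2(W) are all W)
n=9: L (options 7(W), 6(W), 5(W), 3(W) are all W)
n=10: W (go to 8, an L position)
n=11: W (go to 9, an L position)
n=12: W (go to 9, an L position)
n=13: W (go to 9, an L position)
n=14: W (go to 8, an L position)
n=15: W (go to 9, an L position)
n=16: L (options 14(W), 13(W), 12(W), 10(W) are all W)
n=17: L (options 15(W), 14(W), 13(W), 11(W) are all W)
n=18: W (go to 16, an L position)
n=19: W (go to 17, an L position)
n=20: W (go to 17, an L position)
n=21: W (go to 17, an L position)
n=22: W (go to 16, an L position)
n=23: W (go to 17, an L position)
n=24: L (options 22(W), 21(W), 20(W), 18(W) are all W)
n=25: L (options 23(W), 22(W), 21(W), 19(W) are all W)
n=26: W (go to 24, an L position)
n=27: W (go to 25, an L position)
n=28: W (go to 25, an L position)
n=29: W (go to 25, an L position)
n=30: W (go to 24, an L position)
n=31: W (go to 25, an L position)
n=32: L (options 30(W), 29(W), 28(W), 26(W) are all W)
n=33: L (options 31(W), 30(W), 29(W), 27(W) are all W)
n=34: W (go to 32, an L position)
n=35: W (go to 33, an L position)
n=36: W (go to 33, an L position)
n=37: W (go to 33, an L position)
n=38: W (go to 32, an L position)
n=39: W (go to 33, an L position)
n=40: L (options 38(W), 37(W), 36(W), 34(W) are all W)
n=41: L (options 39(W), 38(W), 37(W), 35(W) are all W)
n=42: W (go to 40, an L position)
L entries with 1 ≤ n ≤ 42 (n=0 is outside the asked range and is not counted): n = 1, 8, 9, 16, 17, 24, 25, 32, 33, 40, 41; that makes 11.

11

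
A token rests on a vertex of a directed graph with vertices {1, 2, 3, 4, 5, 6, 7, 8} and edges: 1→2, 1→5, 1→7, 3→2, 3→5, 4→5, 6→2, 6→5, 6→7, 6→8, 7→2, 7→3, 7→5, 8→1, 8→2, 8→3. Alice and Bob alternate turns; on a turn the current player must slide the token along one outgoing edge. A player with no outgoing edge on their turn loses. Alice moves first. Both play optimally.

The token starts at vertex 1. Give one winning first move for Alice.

Move to 5.

Work bottom-up. With no move the player to move loses. Otherwise the position is W if at least one move leads to an L position for the opponent, and L if every move leads to a W.
Every edge goes from a vertex to one that appears earlier in the order 2, 5, 3, 7, 1, 4, 8, 6, so processing vertices in that order labels each vertex after all of its successors.
2: no outgoing edge → L
5: no outgoing edge → L
3: W (go to 5, an L position)
7: W (go to 5, an L position)
1: W (go to 5, an L position)
4: W (go to 5, an L position)
8: W (go to 2, an L position)
6: W (go to 5, an L position)
From 1, the L positions reachable in one move are: 5, 2. Any move reaching one of these is winning.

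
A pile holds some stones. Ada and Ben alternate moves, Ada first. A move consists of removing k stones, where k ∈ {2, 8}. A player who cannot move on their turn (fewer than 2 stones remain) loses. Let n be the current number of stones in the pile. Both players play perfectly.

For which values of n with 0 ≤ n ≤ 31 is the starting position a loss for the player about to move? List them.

Work bottom-up. With no move the player to move loses. Otherwise the position is W if at least one move leads to an L position for the opponent, and L if every move leads to a W.
n=0: no move → L
n=1: no move → L
n=2: reaches L-position 0 → W
n=3: reaches L-position 1 → W
n=4: only reaches 2(W), which is W → L
n=5: only reaches 3(W), which is W → L
n=6: reaches L-position 4 → W
n=7: reaches L-position 5 → W
n=8: reaches L-position 0 → W
n=9: reaches L-position 1 → W
n=10: only reaches 8(W), 2(W), all W → L
n=11: only reaches 9(W), 3(W), all W → L
n=12: reaches L-position 10 → W
n=13: reaches L-position 11 → W
n=14: only reaches 12(W), 6(W), all W → L
n=15: only reaches 13(W), 7(W), all W → L
n=16: reaches L-position 14 → W
n=17: reaches L-position 15 → W
n=18: reaches L-position 10 → W
n=19: reaches L-position 11 → W
n=20: only reaches 18(W), 12(W), all W → L
n=21: only reaches 19(W), 13(W), all W → L
n=22: reaches L-position 20 → W
n=23: reaches L-position 21 → W
n=24: only reaches 22(W), 16(W), all W → L
n=25: only reaches 23(W), 17(W), all W → L
n=26: reaches L-position 24 → W
n=27: reaches L-position 25 → W
n=28: reaches L-position 20 → W
n=29: reaches L-position 21 → W
n=30: only reaches 28(W), 22(W), all W → L
n=31: only reaches 29(W), 23(W), all W → L
The losing starting values of n are exactly the entries labelled L in this table (14 of them).

0, 1, 4, 5, 10, 11, 14, 15, 20, 21, 24, 25, 30, 31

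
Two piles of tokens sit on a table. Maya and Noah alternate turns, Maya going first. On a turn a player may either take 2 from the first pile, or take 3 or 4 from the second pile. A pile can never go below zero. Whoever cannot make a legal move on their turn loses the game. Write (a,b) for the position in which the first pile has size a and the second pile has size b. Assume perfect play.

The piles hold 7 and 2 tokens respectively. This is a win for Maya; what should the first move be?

Label each position W (a win for the player to move) or L (a loss). A position with no legal move is L; any other position is W exactly when some move reaches an L, and L when every move reaches a W.
No move ever increases a pile, so every position that can arise here has a ≤ 7 and b ≤ 2; it is enough to label the cells with 0 ≤ a ≤ 7 and 0 ≤ b ≤ 2.
Every move lowers a or b (never raises either), so fill the grid row by row in increasing a, and left to right within a row: each cell's successors are then already labelled.
      b=0  b=1  b=2
a=0:    L    L    L
a=1:    L    L    L
a=2:    W    W    W
a=3:    W    W    W
a=4:    L    L    L
a=5:    L    L    L
a=6:    W    W    W
a=7:    W    W    W
Cells with no legal move (terminal, hence L): (0,0), (0,1), (0,2), (1,0), (1,1), (1,2).
The remaining L cells, each justified by listing all of its moves:
(4,0): L (sole option (2,0)(W) is W)
(4,1): L (sole option (2,1)(W) is W)
(4,2): L (sole option (2,2)(W) is W)
(5,0): L (sole option (3,0)(W) is W)
(5,1): L (sole option (3,1)(W) is W)
(5,2): L (sole option (3,2)(W) is W)
Every other cell has at least one move into one of the L cells above, so it is W.
From (7,2), the L positions reachable in one move are: (5,2).

Move to (5,2).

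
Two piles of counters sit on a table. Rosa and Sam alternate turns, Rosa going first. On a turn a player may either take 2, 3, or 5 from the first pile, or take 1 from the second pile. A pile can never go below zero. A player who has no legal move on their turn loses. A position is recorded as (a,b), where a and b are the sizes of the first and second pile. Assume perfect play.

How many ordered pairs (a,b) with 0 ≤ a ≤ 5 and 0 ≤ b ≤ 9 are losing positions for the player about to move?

20

Use the standard recursion: the mover loses at a terminal position; elsewhere, the mover wins exactly when some move hands the opponent an L position.
Every move lowers a or b (never raises either), so fill the grid row by row in increasing a, and left to right within a row: each cell's successors are then already labelled.
      b=0  b=1  b=2  b=3  b=4  b=5  b=6  b=7  b=8  b=9
a=0:    L    W    L    W    L    W    L    W    L    W
a=1:    L    W    L    W    L    W    L    W    L    W
a=2:    W    L    W    L    W    L    W    L    W    L
a=3:    W    L    W    L    W    L    W    L    W    L
a=4:    W    W    W    W    W    W    W    W    W    W
a=5:    W    W    W    W    W    W    W    W    W    W
Cells with no legal move (terminal, hence L): (0,0), (1,0).
The remaining L cells, each justified by listing all of its moves:
(0,2): →(0,1)(W) only, which is W, so L
(0,4): →(0,3)(W) only, which is W, so L
(0,6): →(0,5)(W) only, which is W, so L
(0,8): →(0,7)(W) only, which is W, so L
(1,2): →(1,1)(W) only, which is W, so L
(1,4): →(1,3)(W) only, which is W, so L
(1,6): →(1,5)(W) only, which is W, so L
(1,8): →(1,7)(W) only, which is W, so L
(2,1): →(0,1)(W), (2,0)(W) — all W, so L
(2,3): →(0,3)(W), (2,2)(W) — all W, so L
(2,5): →(0,5)(W), (2,4)(W) — all W, so L
(2,7): →(0,7)(W), (2,6)(W) — all W, so L
(2,9): →(0,9)(W), (2,8)(W) — all W, so L
(3,1): →(1,1)(W), (0,1)(W), (3,0)(W) — all W, so L
(3,3): →(1,3)(W), (0,3)(W), (3,2)(W) — all W, so L
(3,5): →(1,5)(W), (0,5)(W), (3,4)(W) — all W, so L
(3,7): →(1,7)(W), (0,7)(W), (3,6)(W) — all W, so L
(3,9): →(1,9)(W), (0,9)(W), (3,8)(W) — all W, so L
Every other cell has at least one move into one of the L cells above, so it is W.
L cells per row: a=0: 5, a=1: 5, a=2: 5, a=3: 5, a=4: 0, a=5: 0; total 20.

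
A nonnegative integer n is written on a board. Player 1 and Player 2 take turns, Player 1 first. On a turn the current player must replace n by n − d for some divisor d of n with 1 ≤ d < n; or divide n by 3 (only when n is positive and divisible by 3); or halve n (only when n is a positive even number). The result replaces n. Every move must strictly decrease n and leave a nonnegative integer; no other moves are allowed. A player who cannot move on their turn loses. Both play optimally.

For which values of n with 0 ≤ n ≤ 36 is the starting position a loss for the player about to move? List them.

0, 1, 4, 7, 9, 11, 13, 15, 17, 19, 23, 25, 28, 31, 36

Use the standard recursion: the mover loses at a terminal position; elsewhere, the mover wins exactly when some move hands the opponent an L position.
n=0: no move → L
n=1: no move → L
n=2: →1(L), so W
n=3: →1(L), so W
n=4: →2(W), 3(W) — all W, so L
n=5: →4(L), so W
n=6: →4(L), so W
n=7: →6(W) only, which is W, so L
n=8: →4(L), so W
n=9: →3(W), 6(W), 8(W) — all W, so L
n=10: →9(L), so W
n=11: →10(W) only, which is W, so L
n=12: →4(L), so W
n=13: →12(W) only, which is W, so L
n=14: →7(L), so W
n=15: →5(W), 10(W), 12(W), 14(W) — all W, so L
n=16: →15(L), so W
n=17: →16(W) only, which is W, so L
n=18: →9(L), so W
n=19: →18(W) only, which is W, so L
n=20: →15(L), so W
n=21: →7(L), so W
n=22: →11(L), so W
n=23: →22(W) only, which is W, so L
n=24: →23(L), so W
n=25: →20(W), 24(W) — all W, so L
n=26: →13(L), so W
n=27: →9(L), so W
n=28: →14(W), 21(W), 24(W), 26(W), 27(W) — all W, so L
n=29: →28(L), so W
n=30: →15(L), so W
n=31: →30(W) only, which is W, so L
n=32: →28(L), so W
n=33: →11(L), so W
n=34: →17(L), so W
n=35: →28(L), so W
n=36: →12(W), 18(W), 24(W), 27(W), 30(W), 32(W), 33(W), 34(W), 35(W) — all W, so L
Reading off the rows marked L gives the requested list; there are 15 such values of n.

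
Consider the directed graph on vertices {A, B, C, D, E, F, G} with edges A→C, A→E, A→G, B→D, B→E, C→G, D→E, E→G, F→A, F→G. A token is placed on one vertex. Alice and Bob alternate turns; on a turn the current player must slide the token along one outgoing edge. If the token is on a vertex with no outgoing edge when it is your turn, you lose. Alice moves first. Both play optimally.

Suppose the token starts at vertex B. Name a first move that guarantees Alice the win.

Compute win/loss labels from the base case upward. A position with no move is L. Any other position is W if it can reach an L in one move, else L.
Every edge goes from a vertex to one that appears earlier in the order G, E, C, A, D, B, F, so processing vertices in that order labels each vertex after all of its successors.
G: no outgoing edge → L
E: reaches L-position G → W
C: reaches L-position G → W
A: reaches L-position G → W
D: only reaches E(W), which is W → L
B: reaches L-position D → W
F: reaches L-position G → W
From B, the L positions reachable in one move are: D.

Move to D.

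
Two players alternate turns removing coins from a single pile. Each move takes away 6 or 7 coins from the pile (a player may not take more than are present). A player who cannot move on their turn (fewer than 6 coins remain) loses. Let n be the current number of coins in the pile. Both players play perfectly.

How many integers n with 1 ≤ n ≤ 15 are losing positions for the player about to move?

Use the standard recursion: the mover loses at a terminal position; elsewhere, the mover wins exactly when some move hands the opponent an L position.
n=0: no move → L
n=1: no move → L
n=2: no move → L
n=3: no move → L
n=4: no move → L
n=5: no move → L
n=6: can move to 0, which is L ⇒ W
n=7: can move to 1, which is L ⇒ W
n=8: can move to 2, which is L ⇒ W
n=9: can move to 3, which is L ⇒ W
n=10: can move to 4, which is L ⇒ W
n=11: can move to 5, which is L ⇒ W
n=12: can move to 5, which is L ⇒ W
n=13: moves to 7(W), 6(W); every one is W ⇒ L
n=14: moves to 8(W), 7(W); every one is W ⇒ L
n=15: moves to 9(W), 8(W); every one is W ⇒ L
L entries with 1 ≤ n ≤ 15 (n=0 is outside the asked range and is not counted): n = 1, 2, 3, 4, 5, 13, 14, 15; that makes 8.

8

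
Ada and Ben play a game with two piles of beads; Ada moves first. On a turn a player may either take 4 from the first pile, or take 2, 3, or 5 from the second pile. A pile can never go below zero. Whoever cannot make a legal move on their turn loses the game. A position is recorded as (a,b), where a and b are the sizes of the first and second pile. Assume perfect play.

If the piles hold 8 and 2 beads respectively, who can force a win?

Ada wins.

Classify positions by backward induction: terminal positions (no move available) are L. From any other position, the mover wins iff some move reaches an L.
No move ever increases a pile, so every position that can arise here has a ≤ 8 and b ≤ 2; it is enough to label the cells with 0 ≤ a ≤ 8 and 0 ≤ b ≤ 2.
Every move lowers a or b (never raises either), so fill the grid row by row in increasing a, and left to right within a row: each cell's successors are then already labelled.
      b=0  b=1  b=2
a=0:    L    L    W
a=1:    L    L    W
a=2:    L    L    W
a=3:    L    L    W
a=4:    W    W    L
a=5:    W    W    L
a=6:    W    W    L
a=7:    W    W    L
a=8:    L    L    W
Cells with no legal move (terminal, hence L): (0,0), (0,1), (1,0), (1,1), (2,0), (2,1), (3,0), (3,1).
The remaining L cells, each justified by listing all of its moves:
(4,2): →(0,2)(W), (4,0)(W) — all W, so L
(5,2): →(1,2)(W), (5,0)(W) — all W, so L
(6,2): →(2,2)(W), (6,0)(W) — all W, so L
(7,2): →(3,2)(W), (7,0)(W) — all W, so L
(8,0): →(4,0)(W) only, which is W, so L
(8,1): →(4,1)(W) only, which is W, so L
Every other cell has at least one move into one of the L cells above, so it is W.
The starting position (8,2) is W: Ada should move to (4,2), handing over an L position.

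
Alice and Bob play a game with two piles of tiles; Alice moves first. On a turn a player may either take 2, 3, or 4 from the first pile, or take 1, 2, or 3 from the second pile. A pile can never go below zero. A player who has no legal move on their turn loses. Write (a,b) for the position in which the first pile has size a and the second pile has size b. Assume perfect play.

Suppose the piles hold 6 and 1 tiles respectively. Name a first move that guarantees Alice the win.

Move to (3,1).

Build the W/L table. Terminal = L. A non-terminal position is W if it has a move to some L; otherwise it is L.
No move ever increases a pile, so every position that can arise here has a ≤ 6 and b ≤ 1; it is enough to label the cells with 0 ≤ a ≤ 6 and 0 ≤ b ≤ 1.
Every move lowers a or b (never raises either), so fill the grid row by row in increasing a, and left to right within a row: each cell's successors are then already labelled.
      b=0  b=1
a=0:    L    W
a=1:    L    W
a=2:    W    L
a=3:    W    L
a=4:    W    W
a=5:    W    W
a=6:    L    W
Cells with no legal move (terminal, hence L): (0,0), (1,0).
The remaining L cells, each justified by listing all of its moves:
(2,1): moves to (0,1)(W), (2,0)(W); every one is W ⇒ L
(3,1): moves to (1,1)(W), (0,1)(W), (3,0)(W); every one is W ⇒ L
(6,0): moves to (4,0)(W), (3,0)(W), (2,0)(W); every one is W ⇒ L
Every other cell has at least one move into one of the L cells above, so it is W.
From (6,1), the L positions reachable in one move are: (3,1), (2,1), (6,0). Any move reaching one of these is winning.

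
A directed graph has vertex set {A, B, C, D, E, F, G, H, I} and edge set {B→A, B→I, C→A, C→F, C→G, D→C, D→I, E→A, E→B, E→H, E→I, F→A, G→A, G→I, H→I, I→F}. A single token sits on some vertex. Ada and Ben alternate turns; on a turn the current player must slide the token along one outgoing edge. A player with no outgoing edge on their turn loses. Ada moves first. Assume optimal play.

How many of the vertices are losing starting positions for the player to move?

Positions with no move are L. A position that does have a move is losing for the player to move precisely when every available move leads to a winning position for the opponent. Fill in the labels:
Every edge goes from a vertex to one that appears earlier in the order A, F, I, B, G, H, C, E, D, so processing vertices in that order labels each vertex after all of its successors.
A: no outgoing edge → L
F: can move to A, which is L ⇒ W
I: the only move is to F(W), a W ⇒ L
B: can move to I, which is L ⇒ W
G: can move to I, which is L ⇒ W
H: can move to I, which is L ⇒ W
C: can move to A, which is L ⇒ W
E: can move to I, which is L ⇒ W
D: can move to I, which is L ⇒ W
The L vertices are A, I; that is 2 in all.

2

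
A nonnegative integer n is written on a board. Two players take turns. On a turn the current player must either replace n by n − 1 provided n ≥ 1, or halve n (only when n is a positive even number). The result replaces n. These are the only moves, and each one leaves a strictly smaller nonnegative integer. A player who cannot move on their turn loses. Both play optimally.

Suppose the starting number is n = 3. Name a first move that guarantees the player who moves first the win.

Use the standard recursion: the mover loses at a terminal position; elsewhere, the mover wins exactly when some move hands the opponent an L position.
n=0: no move → L
n=1: can move to 0, which is L ⇒ W
n=2: the only move is to 1(W), a W ⇒ L
n=3: can move to 2, which is L ⇒ W
From 3, the L positions reachable in one move are: 2.

Move to 2.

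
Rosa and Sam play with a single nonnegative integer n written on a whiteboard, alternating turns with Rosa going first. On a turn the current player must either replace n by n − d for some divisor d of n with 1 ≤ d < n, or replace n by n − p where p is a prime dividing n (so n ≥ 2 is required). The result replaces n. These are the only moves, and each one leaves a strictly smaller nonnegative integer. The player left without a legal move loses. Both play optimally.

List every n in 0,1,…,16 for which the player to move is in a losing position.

0, 1, 4, 9, 14

Positions with no move are L. A position that does have a move is losing for the player to move precisely when every available move leads to a winning position for the opponent. Fill in the labels:
n=0: no move → L
n=1: no move → L
n=2: reaches L-position 0 → W
n=3: reaches L-position 0 → W
n=4: only reaches 2(W), 3(W), all W → L
n=5: reaches L-position 0 → W
n=6: reaches L-position 4 → W
n=7: reaches L-position 0 → W
n=8: reaches L-position 4 → W
n=9: only reaches 6(W), 8(W), all W → L
n=10: reaches L-position 9 → W
n=11: reaches L-position 0 → W
n=12: reaches L-position 9 → W
n=13: reaches L-position 0 → W
n=14: only reaches 7(W), 12(W), 13(W), all W → L
n=15: reaches L-position 14 → W
n=16: reaches L-position 14 → W
The losing starting values of n are exactly the entries labelled L in this table (5 of them).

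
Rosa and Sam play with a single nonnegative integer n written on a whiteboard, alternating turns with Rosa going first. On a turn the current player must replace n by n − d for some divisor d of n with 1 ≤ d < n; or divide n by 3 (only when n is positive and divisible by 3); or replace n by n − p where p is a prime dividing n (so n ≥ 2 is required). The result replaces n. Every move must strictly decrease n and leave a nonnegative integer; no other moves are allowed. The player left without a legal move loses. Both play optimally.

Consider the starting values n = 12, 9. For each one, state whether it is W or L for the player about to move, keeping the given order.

12: W, 9: L

Positions with no move are L. A position that does have a move is losing for the player to move precisely when every available move leads to a winning position for the opponent. Fill in the labels:
n=0: no move → L
n=1: no move → L
n=2: reaches L-position 0 → W
n=3: reaches L-position 0 → W
n=4: only reaches 2(W), 3(W), all W → L
n=5: reaches L-position 0 → W
n=6: reaches L-position 4 → W
n=7: reaches L-position 0 → W
n=8: reaches L-position 4 → W
n=9: only reaches 3(W), 6(W), 8(W), all W → L
n=10: reaches L-position 9 → W
n=11: reaches L-position 0 → W
n=12: reaches L-position 4 → W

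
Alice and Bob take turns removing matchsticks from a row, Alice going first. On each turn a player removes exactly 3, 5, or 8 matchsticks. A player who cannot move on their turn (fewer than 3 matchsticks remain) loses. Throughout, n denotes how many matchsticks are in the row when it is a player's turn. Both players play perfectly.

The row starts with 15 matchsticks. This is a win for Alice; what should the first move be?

Remove 3, leaving 12.

Use the standard recursion: the mover loses at a terminal position; elsewhere, the mover wins exactly when some move hands the opponent an L position.
n=0: no move → L
n=1: no move → L
n=2: no move → L
n=3: can move to 0, which is L ⇒ W
n=4: can move to 1, which is L ⇒ W
n=5: can move to 2, which is L ⇒ W
n=6: can move to 1, which is L ⇒ W
n=7: can move to 2, which is L ⇒ W
n=8: can move to 0, which is L ⇒ W
n=9: can move to 1, which is L ⇒ W
n=10: can move to 2, which is L ⇒ W
n=11: moves to 8(W), 6(W), 3(W); every one is W ⇒ L
n=12: moves to 9(W), 7(W), 4(W); every one is W ⇒ L
n=13: moves to 10(W), 8(W), 5(W); every one is W ⇒ L
n=14: can move to 11, which is L ⇒ W
n=15: can move to 12, which is L ⇒ W
From 15, the L positions reachable in one move are: 12.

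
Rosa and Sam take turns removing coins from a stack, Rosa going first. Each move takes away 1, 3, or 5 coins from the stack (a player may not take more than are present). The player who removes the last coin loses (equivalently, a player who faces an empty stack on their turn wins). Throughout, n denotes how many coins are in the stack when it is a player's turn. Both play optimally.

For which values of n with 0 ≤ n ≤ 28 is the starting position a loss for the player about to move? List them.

Use the standard recursion: the mover wins at a terminal position; elsewhere, the mover wins exactly when some move hands the opponent an L position.
n=0: no move; the opponent has just taken the last coin and therefore loses → W
n=1: →0(W) only, which is W, so L
n=2: →1(L), so W
n=3: →2(W), 0(W) — all W, so L
n=4: →3(L), so W
n=5: →4(W), 2(W), 0(W) — all W, so L
n=6: →5(L), so W
n=7: →6(W), 4(W), 2(W) — all W, so L
n=8: →7(L), so W
n=9: →8(W), 6(W), 4(W) — all W, so L
n=10: →9(L), so W
n=11: →10(W), 8(W), 6(W) — all W, so L
n=12: →11(L), so W
n=13: →12(W), 10(W), 8(W) — all W, so L
n=14: →13(L), so W
n=15: →14(W), 12(W), 10(W) — all W, so L
n=16: →15(L), so W
n=17: →16(W), 14(W), 12(W) — all W, so L
n=18: →17(L), so W
n=19: →18(W), 16(W), 14(W) — all W, so L
n=20: →19(L), so W
n=21: →20(W), 18(W), 16(W) — all W, so L
n=22: →21(L), so W
n=23: →22(W), 20(W), 18(W) — all W, so L
n=24: →23(L), so W
n=25: →24(W), 22(W), 20(W) — all W, so L
n=26: →25(L), so W
n=27: →26(W), 24(W), 22(W) — all W, so L
n=28: →27(L), so W
The losing starting values of n are exactly the entries labelled L in this table (14 of them).

1, 3, 5, 7, 9, 11, 13, 15, 17, 19, 21, 23, 25, 27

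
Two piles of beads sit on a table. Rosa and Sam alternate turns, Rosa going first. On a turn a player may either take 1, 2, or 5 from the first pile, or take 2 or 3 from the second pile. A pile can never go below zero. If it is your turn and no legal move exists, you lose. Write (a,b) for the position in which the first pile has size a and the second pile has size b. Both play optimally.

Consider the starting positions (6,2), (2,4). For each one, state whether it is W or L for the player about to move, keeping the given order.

(6,2): W, (2,4): L

Label each position W (a win for the player to move) or L (a loss). A position with no legal move is L; any other position is W exactly when some move reaches an L, and L when every move reaches a W.
No move ever increases a pile, so every position that can arise here has a ≤ 6 and b ≤ 4; it is enough to label the cells with 0 ≤ a ≤ 6 and 0 ≤ b ≤ 4.
Every move lowers a or b (never raises either), so fill the grid row by row in increasing a, and left to right within a row: each cell's successors are then already labelled.
      b=0  b=1  b=2  b=3  b=4
a=0:    L    L    W    W    W
a=1:    W    W    L    L    W
a=2:    W    W    W    W    L
a=3:    L    L    W    W    W
a=4:    W    W    L    L    W
a=5:    W    W    W    W    L
a=6:    L    L    W    W    W
Cells with no legal move (terminal, hence L): (0,0), (0,1).
The remaining L cells, each justified by listing all of its moves:
(1,2): moves to (0,2)(W), (1,0)(W); every one is W ⇒ L
(1,3): moves to (0,3)(W), (1,1)(W), (1,0)(W); every one is W ⇒ L
(2,4): moves to (1,4)(W), (0,4)(W), (2,2)(W), (2,1)(W); every one is W ⇒ L
(3,0): moves to (2,0)(W), (1,0)(W); every one is W ⇒ L
(3,1): moves to (2,1)(W), (1,1)(W); every one is W ⇒ L
(4,2): moves to (3,2)(W), (2,2)(W), (4,0)(W); every one is W ⇒ L
(4,3): moves to (3,3)(W), (2,3)(W), (4,1)(W), (4,0)(W); every one is W ⇒ L
(5,4): moves to (4,4)(W), (3,4)(W), (0,4)(W), (5,2)(W), (5,1)(W); every one is W ⇒ L
(6,0): moves to (5,0)(W), (4,0)(W), (1,0)(W); every one is W ⇒ L
(6,1): moves to (5,1)(W), (4,1)(W), (1,1)(W); every one is W ⇒ L
Every other cell has at least one move into one of the L cells above, so it is W.
(6,2): the move to (4,2) reaches an L cell, so W
(2,4): one of the L cells justified above, so L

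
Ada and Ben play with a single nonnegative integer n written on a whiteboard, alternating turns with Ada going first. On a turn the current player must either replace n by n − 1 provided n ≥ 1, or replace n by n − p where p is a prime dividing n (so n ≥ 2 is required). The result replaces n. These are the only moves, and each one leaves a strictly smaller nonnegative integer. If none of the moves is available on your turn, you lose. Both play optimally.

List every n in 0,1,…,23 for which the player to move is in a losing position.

0, 4, 8, 12, 16, 20

Build the W/L table. Terminal = L. A non-terminal position is W if it has a move to some L; otherwise it is L.
n=0: no move → L
n=1: reaches L-position 0 → W
n=2: reaches L-position 0 → W
n=3: reaches L-position 0 → W
n=4: only reaches 2(W), 3(W), all W → L
n=5: reaches L-position 0 → W
n=6: reaches L-position 4 → W
n=7: reaches L-position 0 → W
n=8: only reaches 6(W), 7(W), all W → L
n=9: reaches L-position 8 → W
n=10: reaches L-position 8 → W
n=11: reaches L-position 0 → W
n=12: only reaches 9(W), 10(W), 11(W), all W → L
n=13: reaches L-position 0 → W
n=14: reaches L-position 12 → W
n=15: reaches L-position 12 → W
n=16: only reaches 14(W), 15(W), all W → L
n=17: reaches L-position 0 → W
n=18: reaches L-position 16 → W
n=19: reaches L-position 0 → W
n=20: only reaches 15(W), 18(W), 19(W), all W → L
n=21: reaches L-position 20 → W
n=22: reaches L-position 20 → W
n=23: reaches L-position 0 → W
Reading off the rows marked L gives the requested list; there are 6 such values of n.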